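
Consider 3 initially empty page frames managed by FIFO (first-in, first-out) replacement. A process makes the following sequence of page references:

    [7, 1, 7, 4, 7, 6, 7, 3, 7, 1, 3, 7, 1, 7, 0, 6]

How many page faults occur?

9

7 -> fault, frames {7}
1 -> fault, frames {7,1}
7 -> hit
4 -> fault, frames {7,1,4}
7 -> hit
6 -> fault, evict 7, frames {1,4,6}
7 -> fault, evict 1, frames {4,6,7}
3 -> fault, evict 4, frames {6,7,3}
7 -> hit
1 -> fault, evict 6, frames {7,3,1}
3 -> hit
7 -> hit
1 -> hit
7 -> hit
0 -> fault, evict 7, frames {3,1,0}
6 -> fault, evict 3, frames {1,0,6}
Page faults: 9.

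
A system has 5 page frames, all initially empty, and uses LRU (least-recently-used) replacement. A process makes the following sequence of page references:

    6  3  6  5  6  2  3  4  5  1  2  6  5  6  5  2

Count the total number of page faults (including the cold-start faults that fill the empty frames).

7

6 -> miss, frames [6]
3 -> miss, frames [6, 3]
6 -> hit
5 -> miss, frames [3, 6, 5]
6 -> hit
2 -> miss, frames [3, 5, 6, 2]
3 -> hit
4 -> miss, frames [5, 6, 2, 3, 4]
5 -> hit
1 -> miss, evict 6, frames [2, 3, 4, 5, 1]
2 -> hit
6 -> miss, evict 3, frames [4, 5, 1, 2, 6]
5 -> hit
6 -> hit
5 -> hit
2 -> hit
Page faults: 7.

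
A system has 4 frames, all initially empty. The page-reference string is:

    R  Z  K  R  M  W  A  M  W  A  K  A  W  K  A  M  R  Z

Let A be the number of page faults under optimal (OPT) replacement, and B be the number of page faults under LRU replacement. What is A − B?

Under OPT: F F F . F F F . . . . . . . . . F F → 8 faults.
Under LRU: F F F . F F F . . . F . . . . . F F → 9 faults.
A − B = 8 − 9 = -1.

-1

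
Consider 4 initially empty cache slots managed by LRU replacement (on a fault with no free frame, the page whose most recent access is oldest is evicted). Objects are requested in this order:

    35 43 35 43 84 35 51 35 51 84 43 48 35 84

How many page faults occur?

6

35 -> miss, frames {35}
43 -> miss, frames {35,43}
35 -> hit
43 -> hit
84 -> miss, frames {35,43,84}
35 -> hit
51 -> miss, frames {43,84,35,51}
35 -> hit
51 -> hit
84 -> hit
43 -> hit
48 -> miss, evict 35, frames {51,84,43,48}
35 -> miss, evict 51, frames {84,43,48,35}
84 -> hit
Page faults: 6.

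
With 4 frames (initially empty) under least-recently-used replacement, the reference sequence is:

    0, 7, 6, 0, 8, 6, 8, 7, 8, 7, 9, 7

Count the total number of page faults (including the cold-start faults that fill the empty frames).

0 -> fault, frames (0)
7 -> fault, frames (0 7)
6 -> fault, frames (0 7 6)
0 -> hit
8 -> fault, frames (7 6 0 8)
6 -> hit
8 -> hit
7 -> hit
8 -> hit
7 -> hit
9 -> fault, evict 0, frames (6 8 7 9)
7 -> hit
Page faults: 5.

5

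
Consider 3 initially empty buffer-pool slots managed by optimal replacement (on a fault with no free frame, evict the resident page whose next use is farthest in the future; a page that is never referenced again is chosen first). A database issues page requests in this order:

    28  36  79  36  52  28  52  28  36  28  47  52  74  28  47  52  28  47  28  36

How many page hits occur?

28: fault, frames (28)
36: fault, frames (28 36)
79: fault, frames (28 36 79)
36: hit
52: fault, evict 79, frames (28 36 52)
28: hit
52: hit
28: hit
36: hit
28: hit
47: fault, evict 36, frames (28 52 47)
52: hit
74: fault, evict 52, frames (28 47 74)
28: hit
47: hit
52: fault, evict 74, frames (28 47 52)
28: hit
47: hit
28: hit
36: fault, evict 52, frames (28 47 36)
Hits: 12.

12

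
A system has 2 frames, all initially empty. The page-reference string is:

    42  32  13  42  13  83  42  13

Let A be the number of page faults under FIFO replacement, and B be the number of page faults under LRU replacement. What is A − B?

Under FIFO: F F F F . F . F → 6 faults.
Under LRU: F F F F . F F F → 7 faults.
A − B = 6 − 7 = -1.

-1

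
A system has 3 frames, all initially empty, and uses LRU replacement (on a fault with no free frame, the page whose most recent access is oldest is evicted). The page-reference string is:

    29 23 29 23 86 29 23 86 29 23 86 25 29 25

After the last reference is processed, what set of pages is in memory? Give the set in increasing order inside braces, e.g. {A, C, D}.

{25, 29, 86}

29 -> miss, frames {29}
23 -> miss, frames {29,23}
29 -> hit
23 -> hit
86 -> miss, frames {29,23,86}
29 -> hit
23 -> hit
86 -> hit
29 -> hit
23 -> hit
86 -> hit
25 -> miss, evict 29, frames {23,86,25}
29 -> miss, evict 23, frames {86,25,29}
25 -> hit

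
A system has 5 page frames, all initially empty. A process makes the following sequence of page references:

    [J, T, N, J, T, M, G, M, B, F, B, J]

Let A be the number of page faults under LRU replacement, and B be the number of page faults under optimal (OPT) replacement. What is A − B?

Under LRU: F F F . . F F . F F . F → 8 faults.
Under OPT: F F F . . F F . F F . . → 7 faults.
A − B = 8 − 7 = 1.

1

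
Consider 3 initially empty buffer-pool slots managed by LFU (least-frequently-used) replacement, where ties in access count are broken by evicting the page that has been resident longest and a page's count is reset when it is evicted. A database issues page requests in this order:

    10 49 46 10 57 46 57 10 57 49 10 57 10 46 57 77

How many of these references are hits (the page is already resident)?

10: fault, frames [10]
49: fault, frames [10, 49]
46: fault, frames [10, 49, 46]
10: hit
57: fault, evict 49, frames [10, 46, 57]
46: hit
57: hit
10: hit
57: hit
49: fault, evict 46, frames [10, 57, 49]
10: hit
57: hit
10: hit
46: fault, evict 49, frames [10, 57, 46]
57: hit
77: fault, evict 46, frames [10, 57, 77]
Hits: 9.

9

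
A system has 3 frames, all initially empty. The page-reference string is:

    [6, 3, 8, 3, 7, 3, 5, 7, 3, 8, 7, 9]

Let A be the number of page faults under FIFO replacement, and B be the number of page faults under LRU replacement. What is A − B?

Under FIFO: F F F . F . F . F F F F → 9 faults.
Under LRU: F F F . F . F . . F . F → 7 faults.
A − B = 9 − 7 = 2.

2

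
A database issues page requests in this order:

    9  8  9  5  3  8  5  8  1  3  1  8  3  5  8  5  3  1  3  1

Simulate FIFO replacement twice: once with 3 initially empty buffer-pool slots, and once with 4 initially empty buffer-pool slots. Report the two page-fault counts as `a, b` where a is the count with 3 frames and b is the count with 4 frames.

9, 5

3 frames: F F . F F . . . F . . F . F . . F F . . → 9 faults.
4 frames: F F . F F . . . F . . . . . . . . . . . → 5 faults.
5 < 9: adding a frame reduced faults, as is typical.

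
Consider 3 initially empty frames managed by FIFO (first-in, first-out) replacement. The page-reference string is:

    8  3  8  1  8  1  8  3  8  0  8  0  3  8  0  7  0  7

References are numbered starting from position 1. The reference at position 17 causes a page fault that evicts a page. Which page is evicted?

8

pos 1: 8 → fault, frames (8)
pos 2: 3 → fault, frames (8 3)
pos 3: 8 → hit
pos 4: 1 → fault, frames (8 3 1)
pos 5: 8 → hit
pos 6: 1 → hit
pos 7: 8 → hit
pos 8: 3 → hit
pos 9: 8 → hit
pos 10: 0 → fault, evict 8, frames (3 1 0)
pos 11: 8 → fault, evict 3, frames (1 0 8)
pos 12: 0 → hit
pos 13: 3 → fault, evict 1, frames (0 8 3)
pos 14: 8 → hit
pos 15: 0 → hit
pos 16: 7 → fault, evict 0, frames (8 3 7)
pos 17: 0 → fault, evict 8, frames (3 7 0)
At position 17, page 8 is evicted.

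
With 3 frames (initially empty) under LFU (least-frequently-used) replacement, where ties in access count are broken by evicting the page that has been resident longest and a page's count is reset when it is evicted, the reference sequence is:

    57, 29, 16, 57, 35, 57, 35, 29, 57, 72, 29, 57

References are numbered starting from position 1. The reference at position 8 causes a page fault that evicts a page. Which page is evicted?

16

pos 1: 57 → miss, frames [57]
pos 2: 29 → miss, frames [57, 29]
pos 3: 16 → miss, frames [57, 29, 16]
pos 4: 57 → hit
pos 5: 35 → miss, evict 29, frames [57, 16, 35]
pos 6: 57 → hit
pos 7: 35 → hit
pos 8: 29 → miss, evict 16, frames [57, 35, 29]
At position 8, page 16 is evicted.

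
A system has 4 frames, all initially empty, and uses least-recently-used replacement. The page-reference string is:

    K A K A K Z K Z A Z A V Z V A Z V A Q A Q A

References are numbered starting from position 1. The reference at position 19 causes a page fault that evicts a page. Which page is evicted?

pos 1: K: miss, frames [K]
pos 2: A: miss, frames [K, A]
pos 3: K: hit
pos 4: A: hit
pos 5: K: hit
pos 6: Z: miss, frames [A, K, Z]
pos 7: K: hit
pos 8: Z: hit
pos 9: A: hit
pos 10: Z: hit
pos 11: A: hit
pos 12: V: miss, frames [K, Z, A, V]
pos 13: Z: hit
pos 14: V: hit
pos 15: A: hit
pos 16: Z: hit
pos 17: V: hit
pos 18: A: hit
pos 19: Q: miss, evict K, frames [Z, V, A, Q]
At position 19, page K is evicted.

K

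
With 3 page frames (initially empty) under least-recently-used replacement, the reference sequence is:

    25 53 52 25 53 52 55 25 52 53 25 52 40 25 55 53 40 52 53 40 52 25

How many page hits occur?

10

25 -> fault, frames (25)
53 -> fault, frames (25 53)
52 -> fault, frames (25 53 52)
25 -> hit
53 -> hit
52 -> hit
55 -> fault, evict 25, frames (53 52 55)
25 -> fault, evict 53, frames (52 55 25)
52 -> hit
53 -> fault, evict 55, frames (25 52 53)
25 -> hit
52 -> hit
40 -> fault, evict 53, frames (25 52 40)
25 -> hit
55 -> fault, evict 52, frames (40 25 55)
53 -> fault, evict 40, frames (25 55 53)
40 -> fault, evict 25, frames (55 53 40)
52 -> fault, evict 55, frames (53 40 52)
53 -> hit
40 -> hit
52 -> hit
25 -> fault, evict 53, frames (40 52 25)
Hits: 10.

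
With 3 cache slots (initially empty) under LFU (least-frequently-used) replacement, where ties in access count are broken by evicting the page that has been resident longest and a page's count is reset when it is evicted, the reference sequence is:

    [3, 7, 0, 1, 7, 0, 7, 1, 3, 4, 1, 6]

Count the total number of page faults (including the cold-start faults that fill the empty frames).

3: fault, frames (3)
7: fault, frames (3 7)
0: fault, frames (3 7 0)
1: fault, evict 3, frames (7 0 1)
7: hit
0: hit
7: hit
1: hit
3: fault, evict 0, frames (7 1 3)
4: fault, evict 3, frames (7 1 4)
1: hit
6: fault, evict 4, frames (7 1 6)
Page faults: 7.

7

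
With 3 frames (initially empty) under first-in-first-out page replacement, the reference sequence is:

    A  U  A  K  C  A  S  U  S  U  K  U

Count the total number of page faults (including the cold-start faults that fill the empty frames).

8

A → miss, frames [A]
U → miss, frames [A, U]
A → hit
K → miss, frames [A, U, K]
C → miss, evict A, frames [U, K, C]
A → miss, evict U, frames [K, C, A]
S → miss, evict K, frames [C, A, S]
U → miss, evict C, frames [A, S, U]
S → hit
U → hit
K → miss, evict A, frames [S, U, K]
U → hit
Page faults: 8.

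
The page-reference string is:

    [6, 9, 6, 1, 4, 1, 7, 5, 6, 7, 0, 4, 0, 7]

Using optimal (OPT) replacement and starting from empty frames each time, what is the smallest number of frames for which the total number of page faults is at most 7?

f=1: 14 faults
f=2: 10 faults
f=3: 8 faults
f=4: 7 faults
f=5: 7 faults
f=6: 7 faults
f=7: 7 faults
Smallest f with faults ≤ 7 is 4.

4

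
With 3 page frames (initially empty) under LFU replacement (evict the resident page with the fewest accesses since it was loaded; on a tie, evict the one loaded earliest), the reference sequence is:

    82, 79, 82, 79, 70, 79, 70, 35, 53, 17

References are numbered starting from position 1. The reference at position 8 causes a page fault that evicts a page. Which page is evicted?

pos 1: 82: fault, frames [82]
pos 2: 79: fault, frames [82, 79]
pos 3: 82: hit
pos 4: 79: hit
pos 5: 70: fault, frames [82, 79, 70]
pos 6: 79: hit
pos 7: 70: hit
pos 8: 35: fault, evict 82, frames [79, 70, 35]
At position 8, page 82 is evicted.

82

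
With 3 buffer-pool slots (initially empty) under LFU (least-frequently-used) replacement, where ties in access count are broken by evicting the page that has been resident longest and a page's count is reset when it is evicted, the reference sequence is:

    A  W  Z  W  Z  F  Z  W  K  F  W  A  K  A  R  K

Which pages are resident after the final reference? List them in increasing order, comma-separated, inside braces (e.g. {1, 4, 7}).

A: fault, frames {A}
W: fault, frames {A,W}
Z: fault, frames {A,W,Z}
W: hit
Z: hit
F: fault, evict A, frames {W,Z,F}
Z: hit
W: hit
K: fault, evict F, frames {W,Z,K}
F: fault, evict K, frames {W,Z,F}
W: hit
A: fault, evict F, frames {W,Z,A}
K: fault, evict A, frames {W,Z,K}
A: fault, evict K, frames {W,Z,A}
R: fault, evict A, frames {W,Z,R}
K: fault, evict R, frames {W,Z,K}

{K, W, Z}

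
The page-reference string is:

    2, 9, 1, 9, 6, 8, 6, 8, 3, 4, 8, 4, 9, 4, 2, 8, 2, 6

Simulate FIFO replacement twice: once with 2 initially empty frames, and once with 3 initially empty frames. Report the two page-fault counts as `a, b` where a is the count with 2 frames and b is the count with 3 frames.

13, 11

2 frames: F F F . F F . . F F F . F F F F . F → 13 faults.
3 frames: F F F . F F . . F F . . F . F F . F → 11 faults.
11 < 13: adding a frame reduced faults, as is typical.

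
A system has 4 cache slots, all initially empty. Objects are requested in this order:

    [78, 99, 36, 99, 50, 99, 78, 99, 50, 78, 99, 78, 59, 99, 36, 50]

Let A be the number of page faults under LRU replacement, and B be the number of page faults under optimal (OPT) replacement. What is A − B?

Under LRU: F F F . F . . . . . . . F . F F → 7 faults.
Under OPT: F F F . F . . . . . . . F . . . → 5 faults.
A − B = 7 − 5 = 2.

2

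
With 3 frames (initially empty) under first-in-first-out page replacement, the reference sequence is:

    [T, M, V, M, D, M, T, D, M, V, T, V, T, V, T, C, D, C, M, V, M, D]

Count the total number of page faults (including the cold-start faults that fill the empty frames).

T: miss, frames {T}
M: miss, frames {T,M}
V: miss, frames {T,M,V}
M: hit
D: miss, evict T, frames {M,V,D}
M: hit
T: miss, evict M, frames {V,D,T}
D: hit
M: miss, evict V, frames {D,T,M}
V: miss, evict D, frames {T,M,V}
T: hit
V: hit
T: hit
V: hit
T: hit
C: miss, evict T, frames {M,V,C}
D: miss, evict M, frames {V,C,D}
C: hit
M: miss, evict V, frames {C,D,M}
V: miss, evict C, frames {D,M,V}
M: hit
D: hit
Page faults: 11.

11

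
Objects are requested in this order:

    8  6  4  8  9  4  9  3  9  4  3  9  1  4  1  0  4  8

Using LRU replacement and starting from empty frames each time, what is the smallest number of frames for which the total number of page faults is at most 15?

f=1: 18 faults
f=2: 15 faults
f=3: 9 faults
f=4: 8 faults
f=5: 8 faults
f=6: 7 faults
f=7: 7 faults
Smallest f with faults ≤ 15 is 2.

2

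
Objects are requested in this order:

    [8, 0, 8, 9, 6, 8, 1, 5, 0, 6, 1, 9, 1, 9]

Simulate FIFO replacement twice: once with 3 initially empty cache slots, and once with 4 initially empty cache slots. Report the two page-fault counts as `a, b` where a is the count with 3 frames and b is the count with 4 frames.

3 frames: F F . F F F F F F F F F . . → 11 faults.
4 frames: F F . F F . F F F . . F . . → 8 faults.
8 < 11: adding a frame reduced faults, as is typical.

11, 8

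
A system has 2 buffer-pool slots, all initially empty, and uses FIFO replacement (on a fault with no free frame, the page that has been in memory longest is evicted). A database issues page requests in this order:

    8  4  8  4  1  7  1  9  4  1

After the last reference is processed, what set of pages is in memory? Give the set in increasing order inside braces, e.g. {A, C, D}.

{1, 4}

8 -> miss, frames (8)
4 -> miss, frames (8 4)
8 -> hit
4 -> hit
1 -> miss, evict 8, frames (4 1)
7 -> miss, evict 4, frames (1 7)
1 -> hit
9 -> miss, evict 1, frames (7 9)
4 -> miss, evict 7, frames (9 4)
1 -> miss, evict 9, frames (4 1)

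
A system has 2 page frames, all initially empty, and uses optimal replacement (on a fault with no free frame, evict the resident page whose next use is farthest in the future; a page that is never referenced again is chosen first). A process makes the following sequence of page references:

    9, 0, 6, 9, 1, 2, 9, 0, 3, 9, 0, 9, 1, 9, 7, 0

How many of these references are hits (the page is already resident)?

5

9: fault, frames [9]
0: fault, frames [9, 0]
6: fault, evict 0, frames [9, 6]
9: hit
1: fault, evict 6, frames [9, 1]
2: fault, evict 1, frames [9, 2]
9: hit
0: fault, evict 2, frames [9, 0]
3: fault, evict 0, frames [9, 3]
9: hit
0: fault, evict 3, frames [9, 0]
9: hit
1: fault, evict 0, frames [9, 1]
9: hit
7: fault, evict 1, frames [9, 7]
0: fault, evict 7, frames [9, 0]
Hits: 5.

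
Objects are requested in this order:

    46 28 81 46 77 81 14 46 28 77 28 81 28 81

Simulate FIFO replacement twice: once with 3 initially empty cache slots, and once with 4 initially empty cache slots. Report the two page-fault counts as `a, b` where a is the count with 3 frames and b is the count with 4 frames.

9, 8

3 frames: F F F . F . F F F F . F . . → 9 faults.
4 frames: F F F . F . F F F . . F . . → 8 faults.
8 < 9: adding a frame reduced faults, as is typical.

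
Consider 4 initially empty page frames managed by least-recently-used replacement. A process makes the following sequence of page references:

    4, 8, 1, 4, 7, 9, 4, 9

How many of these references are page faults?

4 -> miss, frames (4)
8 -> miss, frames (4 8)
1 -> miss, frames (4 8 1)
4 -> hit
7 -> miss, frames (8 1 4 7)
9 -> miss, evict 8, frames (1 4 7 9)
4 -> hit
9 -> hit
Page faults: 5.

5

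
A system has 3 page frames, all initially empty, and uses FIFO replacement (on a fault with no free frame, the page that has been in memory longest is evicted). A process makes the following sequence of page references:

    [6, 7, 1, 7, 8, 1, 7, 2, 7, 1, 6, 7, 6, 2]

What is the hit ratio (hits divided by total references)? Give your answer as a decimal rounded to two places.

6 → miss, frames (6)
7 → miss, frames (6 7)
1 → miss, frames (6 7 1)
7 → hit
8 → miss, evict 6, frames (7 1 8)
1 → hit
7 → hit
2 → miss, evict 7, frames (1 8 2)
7 → miss, evict 1, frames (8 2 7)
1 → miss, evict 8, frames (2 7 1)
6 → miss, evict 2, frames (7 1 6)
7 → hit
6 → hit
2 → miss, evict 7, frames (1 6 2)
Hits: 5 of 14 references → 5/14 = 0.3571.

0.36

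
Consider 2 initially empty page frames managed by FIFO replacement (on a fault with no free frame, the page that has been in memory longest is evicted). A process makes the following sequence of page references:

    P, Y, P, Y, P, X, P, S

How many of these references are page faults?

5

P -> fault, frames {P}
Y -> fault, frames {P,Y}
P -> hit
Y -> hit
P -> hit
X -> fault, evict P, frames {Y,X}
P -> fault, evict Y, frames {X,P}
S -> fault, evict X, frames {P,S}
Page faults: 5.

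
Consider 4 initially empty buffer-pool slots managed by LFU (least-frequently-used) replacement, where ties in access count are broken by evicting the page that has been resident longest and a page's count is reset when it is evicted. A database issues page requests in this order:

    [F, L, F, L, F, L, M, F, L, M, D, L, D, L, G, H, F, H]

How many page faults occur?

6

F -> fault, frames [F]
L -> fault, frames [F, L]
F -> hit
L -> hit
F -> hit
L -> hit
M -> fault, frames [F, L, M]
F -> hit
L -> hit
M -> hit
D -> fault, frames [F, L, M, D]
L -> hit
D -> hit
L -> hit
G -> fault, evict M, frames [F, L, D, G]
H -> fault, evict G, frames [F, L, D, H]
F -> hit
H -> hit
Page faults: 6.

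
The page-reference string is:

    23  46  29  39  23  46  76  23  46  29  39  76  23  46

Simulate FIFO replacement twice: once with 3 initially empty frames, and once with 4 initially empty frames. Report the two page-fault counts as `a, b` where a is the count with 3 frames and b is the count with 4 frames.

11, 12

3 frames: F F F F F F F . . F F . F F → 11 faults.
4 frames: F F F F . . F F F F F F F F → 12 faults.
12 > 11: adding a frame increased faults — Belady's anomaly.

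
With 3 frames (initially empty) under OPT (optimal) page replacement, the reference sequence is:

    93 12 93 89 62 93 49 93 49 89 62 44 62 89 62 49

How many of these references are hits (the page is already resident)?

93 → miss, frames [93]
12 → miss, frames [93, 12]
93 → hit
89 → miss, frames [93, 12, 89]
62 → miss, evict 12, frames [93, 89, 62]
93 → hit
49 → miss, evict 62, frames [93, 89, 49]
93 → hit
49 → hit
89 → hit
62 → miss, evict 93, frames [89, 49, 62]
44 → miss, evict 49, frames [89, 62, 44]
62 → hit
89 → hit
62 → hit
49 → miss, evict 44, frames [89, 62, 49]
Hits: 8.

8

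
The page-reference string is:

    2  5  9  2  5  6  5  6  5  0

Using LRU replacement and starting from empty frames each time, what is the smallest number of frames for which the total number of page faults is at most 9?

f=1: 10 faults
f=2: 7 faults
f=3: 5 faults
f=4: 5 faults
f=5: 5 faults
Smallest f with faults ≤ 9 is 2.

2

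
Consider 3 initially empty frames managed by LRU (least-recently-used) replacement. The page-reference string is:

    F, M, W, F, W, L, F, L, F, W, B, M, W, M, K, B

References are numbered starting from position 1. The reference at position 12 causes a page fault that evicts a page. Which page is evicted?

F

pos 1: F: fault, frames {F}
pos 2: M: fault, frames {F,M}
pos 3: W: fault, frames {F,M,W}
pos 4: F: hit
pos 5: W: hit
pos 6: L: fault, evict M, frames {F,W,L}
pos 7: F: hit
pos 8: L: hit
pos 9: F: hit
pos 10: W: hit
pos 11: B: fault, evict L, frames {F,W,B}
pos 12: M: fault, evict F, frames {W,B,M}
At position 12, page F is evicted.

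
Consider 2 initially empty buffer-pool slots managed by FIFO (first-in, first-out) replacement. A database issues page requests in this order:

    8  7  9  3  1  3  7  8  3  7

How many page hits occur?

1

8 -> fault, frames (8)
7 -> fault, frames (8 7)
9 -> fault, evict 8, frames (7 9)
3 -> fault, evict 7, frames (9 3)
1 -> fault, evict 9, frames (3 1)
3 -> hit
7 -> fault, evict 3, frames (1 7)
8 -> fault, evict 1, frames (7 8)
3 -> fault, evict 7, frames (8 3)
7 -> fault, evict 8, frames (3 7)
Hits: 1.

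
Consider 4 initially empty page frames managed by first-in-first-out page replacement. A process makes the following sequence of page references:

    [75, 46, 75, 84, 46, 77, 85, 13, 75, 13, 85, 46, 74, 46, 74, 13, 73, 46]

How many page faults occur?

75 -> fault, frames [75]
46 -> fault, frames [75, 46]
75 -> hit
84 -> fault, frames [75, 46, 84]
46 -> hit
77 -> fault, frames [75, 46, 84, 77]
85 -> fault, evict 75, frames [46, 84, 77, 85]
13 -> fault, evict 46, frames [84, 77, 85, 13]
75 -> fault, evict 84, frames [77, 85, 13, 75]
13 -> hit
85 -> hit
46 -> fault, evict 77, frames [85, 13, 75, 46]
74 -> fault, evict 85, frames [13, 75, 46, 74]
46 -> hit
74 -> hit
13 -> hit
73 -> fault, evict 13, frames [75, 46, 74, 73]
46 -> hit
Page faults: 10.

10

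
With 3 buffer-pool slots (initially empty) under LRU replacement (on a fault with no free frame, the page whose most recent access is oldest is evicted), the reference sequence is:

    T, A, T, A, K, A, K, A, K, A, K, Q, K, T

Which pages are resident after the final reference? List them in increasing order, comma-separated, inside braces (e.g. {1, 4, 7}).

T -> miss, frames [T]
A -> miss, frames [T, A]
T -> hit
A -> hit
K -> miss, frames [T, A, K]
A -> hit
K -> hit
A -> hit
K -> hit
A -> hit
K -> hit
Q -> miss, evict T, frames [A, K, Q]
K -> hit
T -> miss, evict A, frames [Q, K, T]

{K, Q, T}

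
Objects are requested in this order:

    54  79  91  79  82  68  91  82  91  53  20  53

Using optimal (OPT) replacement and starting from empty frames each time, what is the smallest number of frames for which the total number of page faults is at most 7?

f=1: 12 faults
f=2: 8 faults
f=3: 7 faults
f=4: 7 faults
f=5: 7 faults
f=6: 7 faults
f=7: 7 faults
Smallest f with faults ≤ 7 is 3.

3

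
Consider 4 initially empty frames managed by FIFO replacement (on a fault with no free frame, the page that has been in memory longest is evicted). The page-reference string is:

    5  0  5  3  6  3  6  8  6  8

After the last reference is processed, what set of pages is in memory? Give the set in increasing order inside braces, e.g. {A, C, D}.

5 → fault, frames {5}
0 → fault, frames {5,0}
5 → hit
3 → fault, frames {5,0,3}
6 → fault, frames {5,0,3,6}
3 → hit
6 → hit
8 → fault, evict 5, frames {0,3,6,8}
6 → hit
8 → hit

{0, 3, 6, 8}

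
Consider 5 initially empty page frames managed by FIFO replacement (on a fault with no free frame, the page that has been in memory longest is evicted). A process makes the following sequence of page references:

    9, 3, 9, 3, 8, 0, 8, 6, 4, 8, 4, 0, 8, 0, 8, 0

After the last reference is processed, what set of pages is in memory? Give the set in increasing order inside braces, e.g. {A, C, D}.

{0, 3, 4, 6, 8}

9: miss, frames (9)
3: miss, frames (9 3)
9: hit
3: hit
8: miss, frames (9 3 8)
0: miss, frames (9 3 8 0)
8: hit
6: miss, frames (9 3 8 0 6)
4: miss, evict 9, frames (3 8 0 6 4)
8: hit
4: hit
0: hit
8: hit
0: hit
8: hit
0: hit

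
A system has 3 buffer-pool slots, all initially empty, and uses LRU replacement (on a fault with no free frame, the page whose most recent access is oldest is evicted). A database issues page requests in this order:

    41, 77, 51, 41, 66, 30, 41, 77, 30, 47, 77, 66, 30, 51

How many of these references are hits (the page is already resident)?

4

41 → miss, frames [41]
77 → miss, frames [41, 77]
51 → miss, frames [41, 77, 51]
41 → hit
66 → miss, evict 77, frames [51, 41, 66]
30 → miss, evict 51, frames [41, 66, 30]
41 → hit
77 → miss, evict 66, frames [30, 41, 77]
30 → hit
47 → miss, evict 41, frames [77, 30, 47]
77 → hit
66 → miss, evict 30, frames [47, 77, 66]
30 → miss, evict 47, frames [77, 66, 30]
51 → miss, evict 77, frames [66, 30, 51]
Hits: 4.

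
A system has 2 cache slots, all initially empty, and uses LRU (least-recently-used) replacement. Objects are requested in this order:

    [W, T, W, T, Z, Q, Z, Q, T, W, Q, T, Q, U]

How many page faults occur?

9

W → miss, frames {W}
T → miss, frames {W,T}
W → hit
T → hit
Z → miss, evict W, frames {T,Z}
Q → miss, evict T, frames {Z,Q}
Z → hit
Q → hit
T → miss, evict Z, frames {Q,T}
W → miss, evict Q, frames {T,W}
Q → miss, evict T, frames {W,Q}
T → miss, evict W, frames {Q,T}
Q → hit
U → miss, evict T, frames {Q,U}
Page faults: 9.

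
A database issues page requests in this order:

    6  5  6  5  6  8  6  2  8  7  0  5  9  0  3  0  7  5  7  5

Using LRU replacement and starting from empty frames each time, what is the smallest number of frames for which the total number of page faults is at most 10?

5

f=1: 20 faults
f=2: 13 faults
f=3: 11 faults
f=4: 11 faults
f=5: 9 faults
f=6: 8 faults
f=7: 8 faults
f=8: 8 faults
Smallest f with faults ≤ 10 is 5.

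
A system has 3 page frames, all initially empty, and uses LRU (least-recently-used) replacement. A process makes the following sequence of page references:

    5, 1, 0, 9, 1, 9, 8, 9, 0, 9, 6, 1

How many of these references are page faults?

8

5 -> fault, frames (5)
1 -> fault, frames (5 1)
0 -> fault, frames (5 1 0)
9 -> fault, evict 5, frames (1 0 9)
1 -> hit
9 -> hit
8 -> fault, evict 0, frames (1 9 8)
9 -> hit
0 -> fault, evict 1, frames (8 9 0)
9 -> hit
6 -> fault, evict 8, frames (0 9 6)
1 -> fault, evict 0, frames (9 6 1)
Page faults: 8.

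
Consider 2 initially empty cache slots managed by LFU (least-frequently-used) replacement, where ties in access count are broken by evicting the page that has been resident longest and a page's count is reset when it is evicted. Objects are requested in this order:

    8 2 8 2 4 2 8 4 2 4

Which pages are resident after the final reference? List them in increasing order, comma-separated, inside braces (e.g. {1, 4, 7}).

{2, 4}

8: fault, frames [8]
2: fault, frames [8, 2]
8: hit
2: hit
4: fault, evict 8, frames [2, 4]
2: hit
8: fault, evict 4, frames [2, 8]
4: fault, evict 8, frames [2, 4]
2: hit
4: hit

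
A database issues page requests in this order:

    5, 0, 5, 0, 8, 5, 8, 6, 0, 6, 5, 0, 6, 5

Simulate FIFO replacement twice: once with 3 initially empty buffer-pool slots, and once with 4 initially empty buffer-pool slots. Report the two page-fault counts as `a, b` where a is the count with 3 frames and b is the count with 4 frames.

3 frames: F F . . F . . F . . F F . . → 6 faults.
4 frames: F F . . F . . F . . . . . . → 4 faults.
4 < 6: adding a frame reduced faults, as is typical.

6, 4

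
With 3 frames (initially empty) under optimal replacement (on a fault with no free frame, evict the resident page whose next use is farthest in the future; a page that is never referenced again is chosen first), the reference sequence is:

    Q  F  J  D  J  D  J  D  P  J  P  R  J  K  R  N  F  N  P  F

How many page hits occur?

11

Q: fault, frames (Q)
F: fault, frames (Q F)
J: fault, frames (Q F J)
D: fault, evict Q, frames (F J D)
J: hit
D: hit
J: hit
D: hit
P: fault, evict D, frames (F J P)
J: hit
P: hit
R: fault, evict P, frames (F J R)
J: hit
K: fault, evict J, frames (F R K)
R: hit
N: fault, evict K, frames (F R N)
F: hit
N: hit
P: fault, evict N, frames (F R P)
F: hit
Hits: 11.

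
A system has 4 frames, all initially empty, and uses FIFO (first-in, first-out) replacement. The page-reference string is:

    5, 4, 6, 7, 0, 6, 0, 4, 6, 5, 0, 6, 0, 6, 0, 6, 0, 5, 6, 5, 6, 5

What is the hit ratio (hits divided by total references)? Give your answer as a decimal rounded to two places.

0.73

5 → miss, frames [5]
4 → miss, frames [5, 4]
6 → miss, frames [5, 4, 6]
7 → miss, frames [5, 4, 6, 7]
0 → miss, evict 5, frames [4, 6, 7, 0]
6 → hit
0 → hit
4 → hit
6 → hit
5 → miss, evict 4, frames [6, 7, 0, 5]
0 → hit
6 → hit
0 → hit
6 → hit
0 → hit
6 → hit
0 → hit
5 → hit
6 → hit
5 → hit
6 → hit
5 → hit
Hits: 16 of 22 references → 16/22 = 0.7273.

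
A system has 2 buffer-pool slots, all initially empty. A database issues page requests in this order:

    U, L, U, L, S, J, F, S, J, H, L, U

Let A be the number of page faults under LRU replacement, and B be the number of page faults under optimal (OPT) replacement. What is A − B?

Under LRU: F F . . F F F F F F F F → 10 faults.
Under OPT: F F . . F F F . F F F F → 9 faults.
A − B = 10 − 9 = 1.

1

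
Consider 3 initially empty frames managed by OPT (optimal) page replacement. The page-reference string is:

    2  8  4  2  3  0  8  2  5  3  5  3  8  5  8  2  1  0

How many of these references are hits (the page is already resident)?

2: miss, frames {2}
8: miss, frames {2,8}
4: miss, frames {2,8,4}
2: hit
3: miss, evict 4, frames {2,8,3}
0: miss, evict 3, frames {2,8,0}
8: hit
2: hit
5: miss, evict 0, frames {2,8,5}
3: miss, evict 2, frames {8,5,3}
5: hit
3: hit
8: hit
5: hit
8: hit
2: miss, evict 3, frames {8,5,2}
1: miss, evict 2, frames {8,5,1}
0: miss, evict 1, frames {8,5,0}
Hits: 8.

8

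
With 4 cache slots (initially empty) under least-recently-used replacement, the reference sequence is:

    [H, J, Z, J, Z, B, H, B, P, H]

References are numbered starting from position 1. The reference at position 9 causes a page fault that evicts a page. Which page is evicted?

pos 1: H -> fault, frames [H]
pos 2: J -> fault, frames [H, J]
pos 3: Z -> fault, frames [H, J, Z]
pos 4: J -> hit
pos 5: Z -> hit
pos 6: B -> fault, frames [H, J, Z, B]
pos 7: H -> hit
pos 8: B -> hit
pos 9: P -> fault, evict J, frames [Z, H, B, P]
At position 9, page J is evicted.

J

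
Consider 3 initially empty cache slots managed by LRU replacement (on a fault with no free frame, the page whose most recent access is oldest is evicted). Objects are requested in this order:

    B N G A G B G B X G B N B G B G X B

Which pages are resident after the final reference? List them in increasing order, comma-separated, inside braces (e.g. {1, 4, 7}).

{B, G, X}

B -> fault, frames (B)
N -> fault, frames (B N)
G -> fault, frames (B N G)
A -> fault, evict B, frames (N G A)
G -> hit
B -> fault, evict N, frames (A G B)
G -> hit
B -> hit
X -> fault, evict A, frames (G B X)
G -> hit
B -> hit
N -> fault, evict X, frames (G B N)
B -> hit
G -> hit
B -> hit
G -> hit
X -> fault, evict N, frames (B G X)
B -> hit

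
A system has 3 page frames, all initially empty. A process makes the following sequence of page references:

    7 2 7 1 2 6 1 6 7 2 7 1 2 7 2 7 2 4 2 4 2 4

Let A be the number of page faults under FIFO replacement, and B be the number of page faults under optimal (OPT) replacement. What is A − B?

2

Under FIFO: F F . F . F . . F F . F . . . . . F . . . . → 8 faults.
Under OPT: F F . F . F . . . F . . . . . . . F . . . . → 6 faults.
A − B = 8 − 6 = 2.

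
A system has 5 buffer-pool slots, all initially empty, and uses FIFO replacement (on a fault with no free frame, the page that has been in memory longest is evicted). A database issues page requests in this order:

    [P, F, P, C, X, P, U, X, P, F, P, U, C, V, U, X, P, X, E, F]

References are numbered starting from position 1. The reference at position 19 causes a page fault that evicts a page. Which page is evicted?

pos 1: P -> fault, frames (P)
pos 2: F -> fault, frames (P F)
pos 3: P -> hit
pos 4: C -> fault, frames (P F C)
pos 5: X -> fault, frames (P F C X)
pos 6: P -> hit
pos 7: U -> fault, frames (P F C X U)
pos 8: X -> hit
pos 9: P -> hit
pos 10: F -> hit
pos 11: P -> hit
pos 12: U -> hit
pos 13: C -> hit
pos 14: V -> fault, evict P, frames (F C X U V)
pos 15: U -> hit
pos 16: X -> hit
pos 17: P -> fault, evict F, frames (C X U V P)
pos 18: X -> hit
pos 19: E -> fault, evict C, frames (X U V P E)
At position 19, page C is evicted.

C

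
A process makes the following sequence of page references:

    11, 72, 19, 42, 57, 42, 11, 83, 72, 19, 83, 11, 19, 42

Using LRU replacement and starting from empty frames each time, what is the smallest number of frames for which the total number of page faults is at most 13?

2

f=1: 14 faults
f=2: 13 faults
f=3: 11 faults
f=4: 10 faults
f=5: 8 faults
f=6: 6 faults
Smallest f with faults ≤ 13 is 2.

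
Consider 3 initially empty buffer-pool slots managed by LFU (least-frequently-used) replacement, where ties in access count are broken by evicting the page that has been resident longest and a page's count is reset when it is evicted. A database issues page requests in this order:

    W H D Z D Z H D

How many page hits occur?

4

W: fault, frames {W}
H: fault, frames {W,H}
D: fault, frames {W,H,D}
Z: fault, evict W, frames {H,D,Z}
D: hit
Z: hit
H: hit
D: hit
Hits: 4.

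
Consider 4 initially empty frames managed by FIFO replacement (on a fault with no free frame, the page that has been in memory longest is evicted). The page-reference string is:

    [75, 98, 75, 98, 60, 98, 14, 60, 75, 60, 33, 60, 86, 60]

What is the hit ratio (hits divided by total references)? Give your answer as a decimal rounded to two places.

0.57

75: miss, frames [75]
98: miss, frames [75, 98]
75: hit
98: hit
60: miss, frames [75, 98, 60]
98: hit
14: miss, frames [75, 98, 60, 14]
60: hit
75: hit
60: hit
33: miss, evict 75, frames [98, 60, 14, 33]
60: hit
86: miss, evict 98, frames [60, 14, 33, 86]
60: hit
Hits: 8 of 14 references → 8/14 = 0.5714.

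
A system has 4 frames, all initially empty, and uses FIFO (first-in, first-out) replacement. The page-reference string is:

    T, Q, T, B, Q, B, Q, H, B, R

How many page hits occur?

5

T: miss, frames {T}
Q: miss, frames {T,Q}
T: hit
B: miss, frames {T,Q,B}
Q: hit
B: hit
Q: hit
H: miss, frames {T,Q,B,H}
B: hit
R: miss, evict T, frames {Q,B,H,R}
Hits: 5.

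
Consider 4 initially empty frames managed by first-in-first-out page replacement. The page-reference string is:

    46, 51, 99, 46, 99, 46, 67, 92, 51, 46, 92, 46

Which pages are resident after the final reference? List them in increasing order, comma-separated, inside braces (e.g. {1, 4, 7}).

{46, 67, 92, 99}

46 → fault, frames [46]
51 → fault, frames [46, 51]
99 → fault, frames [46, 51, 99]
46 → hit
99 → hit
46 → hit
67 → fault, frames [46, 51, 99, 67]
92 → fault, evict 46, frames [51, 99, 67, 92]
51 → hit
46 → fault, evict 51, frames [99, 67, 92, 46]
92 → hit
46 → hit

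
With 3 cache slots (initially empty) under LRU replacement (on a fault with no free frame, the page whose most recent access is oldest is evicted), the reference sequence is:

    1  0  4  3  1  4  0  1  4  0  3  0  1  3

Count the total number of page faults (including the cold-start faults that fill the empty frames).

1 -> miss, frames {1}
0 -> miss, frames {1,0}
4 -> miss, frames {1,0,4}
3 -> miss, evict 1, frames {0,4,3}
1 -> miss, evict 0, frames {4,3,1}
4 -> hit
0 -> miss, evict 3, frames {1,4,0}
1 -> hit
4 -> hit
0 -> hit
3 -> miss, evict 1, frames {4,0,3}
0 -> hit
1 -> miss, evict 4, frames {3,0,1}
3 -> hit
Page faults: 8.

8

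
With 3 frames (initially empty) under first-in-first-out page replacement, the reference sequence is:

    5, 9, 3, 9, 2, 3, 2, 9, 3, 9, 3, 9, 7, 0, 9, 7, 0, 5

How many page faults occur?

8

5 → fault, frames {5}
9 → fault, frames {5,9}
3 → fault, frames {5,9,3}
9 → hit
2 → fault, evict 5, frames {9,3,2}
3 → hit
2 → hit
9 → hit
3 → hit
9 → hit
3 → hit
9 → hit
7 → fault, evict 9, frames {3,2,7}
0 → fault, evict 3, frames {2,7,0}
9 → fault, evict 2, frames {7,0,9}
7 → hit
0 → hit
5 → fault, evict 7, frames {0,9,5}
Page faults: 8.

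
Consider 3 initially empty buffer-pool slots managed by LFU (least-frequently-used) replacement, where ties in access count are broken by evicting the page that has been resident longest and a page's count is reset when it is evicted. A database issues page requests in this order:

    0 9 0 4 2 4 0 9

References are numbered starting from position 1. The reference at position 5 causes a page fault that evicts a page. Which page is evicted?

9

pos 1: 0: miss, frames {0}
pos 2: 9: miss, frames {0,9}
pos 3: 0: hit
pos 4: 4: miss, frames {0,9,4}
pos 5: 2: miss, evict 9, frames {0,4,2}
At position 5, page 9 is evicted.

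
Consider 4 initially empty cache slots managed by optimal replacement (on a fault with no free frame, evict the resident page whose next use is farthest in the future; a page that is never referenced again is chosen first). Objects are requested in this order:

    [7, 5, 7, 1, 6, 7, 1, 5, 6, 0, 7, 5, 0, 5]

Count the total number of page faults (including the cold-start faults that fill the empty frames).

5

7 -> miss, frames [7]
5 -> miss, frames [7, 5]
7 -> hit
1 -> miss, frames [7, 5, 1]
6 -> miss, frames [7, 5, 1, 6]
7 -> hit
1 -> hit
5 -> hit
6 -> hit
0 -> miss, evict 6, frames [7, 5, 1, 0]
7 -> hit
5 -> hit
0 -> hit
5 -> hit
Page faults: 5.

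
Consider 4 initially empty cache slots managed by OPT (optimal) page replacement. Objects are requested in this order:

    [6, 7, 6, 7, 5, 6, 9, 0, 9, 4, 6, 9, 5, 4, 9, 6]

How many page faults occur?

6

6 → miss, frames (6)
7 → miss, frames (6 7)
6 → hit
7 → hit
5 → miss, frames (6 7 5)
6 → hit
9 → miss, frames (6 7 5 9)
0 → miss, evict 7, frames (6 5 9 0)
9 → hit
4 → miss, evict 0, frames (6 5 9 4)
6 → hit
9 → hit
5 → hit
4 → hit
9 → hit
6 → hit
Page faults: 6.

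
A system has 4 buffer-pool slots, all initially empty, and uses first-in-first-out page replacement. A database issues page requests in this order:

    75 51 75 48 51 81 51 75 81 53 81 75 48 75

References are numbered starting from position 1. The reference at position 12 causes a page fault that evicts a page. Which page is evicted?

51

pos 1: 75 → miss, frames (75)
pos 2: 51 → miss, frames (75 51)
pos 3: 75 → hit
pos 4: 48 → miss, frames (75 51 48)
pos 5: 51 → hit
pos 6: 81 → miss, frames (75 51 48 81)
pos 7: 51 → hit
pos 8: 75 → hit
pos 9: 81 → hit
pos 10: 53 → miss, evict 75, frames (51 48 81 53)
pos 11: 81 → hit
pos 12: 75 → miss, evict 51, frames (48 81 53 75)
At position 12, page 51 is evicted.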